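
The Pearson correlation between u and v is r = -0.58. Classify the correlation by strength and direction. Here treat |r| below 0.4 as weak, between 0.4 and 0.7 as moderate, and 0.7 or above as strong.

moderate negative

r = -0.58 < 0 so the relationship is negative.
|r| = 0.58, which falls in the moderate range.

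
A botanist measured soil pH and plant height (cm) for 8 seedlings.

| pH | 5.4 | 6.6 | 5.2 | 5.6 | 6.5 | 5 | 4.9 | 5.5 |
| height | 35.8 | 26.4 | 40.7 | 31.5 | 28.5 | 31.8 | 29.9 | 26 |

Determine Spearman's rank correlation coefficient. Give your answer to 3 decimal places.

-0.524

Rank pH: 4, 8, 3, 6, 7, 2, 1, 5
Rank height: 7, 2, 8, 5, 3, 6, 4, 1
d = rank(pH) − rank(height): -3, 6, -5, 1, 4, -4, -3, 4; Σd² = 128
ρ = 1 − 6Σd² / [n(n²−1)] = 1 − 6×128 / (8×63) = 1 − 768/504 ≈ -0.524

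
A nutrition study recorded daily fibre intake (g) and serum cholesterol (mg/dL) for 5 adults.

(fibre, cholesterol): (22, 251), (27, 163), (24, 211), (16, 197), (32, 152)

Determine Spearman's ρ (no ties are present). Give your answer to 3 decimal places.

-0.700

Rank fibre: 2, 4, 3, 1, 5
Rank cholesterol: 5, 2, 4, 3, 1
d = rank(fibre) − rank(cholesterol): -3, 2, -1, -2, 4; Σd² = 34
ρ = 1 − 6Σd² / [n(n²−1)] = 1 − 6×34 / (5×24) = 1 − 204/120 ≈ -0.700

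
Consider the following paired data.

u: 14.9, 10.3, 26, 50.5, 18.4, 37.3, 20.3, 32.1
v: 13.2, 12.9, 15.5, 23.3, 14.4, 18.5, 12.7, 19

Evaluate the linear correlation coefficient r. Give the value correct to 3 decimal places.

n = 8, Σu = 209.8, Σv = 129.5, Σu² = 6726.7, Σv² = 2195.69, Σuv = 3731.92
nΣuv − ΣuΣv = 29855.36 − 27169.1 = 2686.26
nΣu² − (Σu)² = 53813.6 − 44016.04 = 9797.56; nΣv² − (Σv)² = 17565.52 − 16770.25 = 795.27
r = 2686.26 / √(9797.56 × 795.27) = 2686.26 / 2791.3627 ≈ 0.962

0.962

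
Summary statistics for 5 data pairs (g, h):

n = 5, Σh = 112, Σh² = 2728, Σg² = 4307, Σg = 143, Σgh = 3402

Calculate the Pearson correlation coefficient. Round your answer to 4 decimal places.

r = (nΣgh − ΣgΣh) / √[(nΣg² − (Σg)²)(nΣh² − (Σh)²)]
Numerator: 5×3402 − 143×112 = 994
Denominator: √[(21535 − 20449)(13640 − 12544)] = √[1086 × 1096] = 1090.9885
r = 994 / 1090.9885 ≈ 0.9111

0.9111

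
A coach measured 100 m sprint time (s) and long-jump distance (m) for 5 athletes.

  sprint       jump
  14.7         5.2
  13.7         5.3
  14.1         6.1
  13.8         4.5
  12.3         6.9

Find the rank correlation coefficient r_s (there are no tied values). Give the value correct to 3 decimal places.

Rank sprint: 5, 2, 4, 3, 1
Rank jump: 2, 3, 4, 1, 5
d = rank(sprint) − rank(jump): 3, -1, 0, 2, -4; Σd² = 30
ρ = 1 − 6Σd² / [n(n²−1)] = 1 − 6×30 / (5×24) = 1 − 180/120 ≈ -0.500

-0.500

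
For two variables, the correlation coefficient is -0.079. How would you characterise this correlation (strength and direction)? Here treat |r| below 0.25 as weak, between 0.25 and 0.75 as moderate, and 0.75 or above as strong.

weak negative

r = -0.079 < 0 so the relationship is negative.
|r| = 0.079, which falls in the weak range.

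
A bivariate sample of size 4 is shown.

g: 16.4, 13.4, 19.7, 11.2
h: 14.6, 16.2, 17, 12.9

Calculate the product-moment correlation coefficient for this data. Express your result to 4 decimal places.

0.7346

n = 4, Σg = 60.7, Σh = 60.7, Σg² = 962.05, Σh² = 931.01, Σgh = 935.9
nΣgh − ΣgΣh = 3743.6 − 3684.49 = 59.11
nΣg² − (Σg)² = 3848.2 − 3684.49 = 163.71; nΣh² − (Σh)² = 3724.04 − 3684.49 = 39.55
r = 59.11 / √(163.71 × 39.55) = 59.11 / 80.4657 ≈ 0.7346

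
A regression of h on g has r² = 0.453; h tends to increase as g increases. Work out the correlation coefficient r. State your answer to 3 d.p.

|r| = √0.453 = 0.673
The association is positive, so r = 0.673.

0.673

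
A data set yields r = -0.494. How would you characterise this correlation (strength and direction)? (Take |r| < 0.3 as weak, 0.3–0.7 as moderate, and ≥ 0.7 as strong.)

r = -0.494 < 0 so the relationship is negative.
|r| = 0.494, which falls in the moderate range.

moderate negative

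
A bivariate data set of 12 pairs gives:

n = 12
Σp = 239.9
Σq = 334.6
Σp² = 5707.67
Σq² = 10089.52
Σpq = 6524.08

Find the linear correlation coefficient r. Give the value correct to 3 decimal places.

-0.198

r = (nΣpq − ΣpΣq) / √[(nΣp² − (Σp)²)(nΣq² − (Σq)²)]
Numerator: 12×6524.08 − 239.9×334.6 = -1981.58
Denominator: √[(68492.04 − 57552.01)(121074.24 − 111957.16)] = √[10940.03 × 9117.08] = 9987.0480
r = -1981.58 / 9987.0480 ≈ -0.198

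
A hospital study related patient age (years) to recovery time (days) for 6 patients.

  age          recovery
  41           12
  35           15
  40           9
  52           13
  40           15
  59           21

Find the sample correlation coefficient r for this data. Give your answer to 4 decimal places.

0.6019

n = 6, Σx = 267, Σy = 85, Σx² = 12291, Σy² = 1285, Σxy = 3892
nΣxy − ΣxΣy = 23352 − 22695 = 657
nΣx² − (Σx)² = 73746 − 71289 = 2457; nΣy² − (Σy)² = 7710 − 7225 = 485
r = 657 / √(2457 × 485) = 657 / 1091.6249 ≈ 0.6019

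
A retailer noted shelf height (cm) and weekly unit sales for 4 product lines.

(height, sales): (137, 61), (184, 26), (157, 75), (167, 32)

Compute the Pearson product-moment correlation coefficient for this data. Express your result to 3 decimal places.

n = 4, Σx = 645, Σy = 194, Σx² = 105163, Σy² = 11046, Σxy = 30260
nΣxy − ΣxΣy = 121040 − 125130 = -4090
nΣx² − (Σx)² = 420652 − 416025 = 4627; nΣy² − (Σy)² = 44184 − 37636 = 6548
r = -4090 / √(4627 × 6548) = -4090 / 5504.3252 ≈ -0.743

-0.743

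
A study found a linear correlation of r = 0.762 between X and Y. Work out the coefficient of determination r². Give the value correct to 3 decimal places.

0.581

r² = (0.762)² = 0.581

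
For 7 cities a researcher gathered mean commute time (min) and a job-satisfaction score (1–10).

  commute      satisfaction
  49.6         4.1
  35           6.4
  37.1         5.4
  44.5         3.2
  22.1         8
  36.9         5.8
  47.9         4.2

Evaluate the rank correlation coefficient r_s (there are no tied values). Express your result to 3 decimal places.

-0.893

Rank commute: 7, 2, 4, 5, 1, 3, 6
Rank satisfaction: 2, 6, 4, 1, 7, 5, 3
d = rank(commute) − rank(satisfaction): 5, -4, 0, 4, -6, -2, 3; Σd² = 106
ρ = 1 − 6Σd² / [n(n²−1)] = 1 − 6×106 / (7×48) = 1 − 636/336 ≈ -0.893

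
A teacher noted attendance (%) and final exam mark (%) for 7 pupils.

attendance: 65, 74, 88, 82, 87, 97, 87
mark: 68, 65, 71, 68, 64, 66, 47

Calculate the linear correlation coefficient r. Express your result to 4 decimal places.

n = 7, Σx = 580, Σy = 449, Σx² = 48716, Σy² = 29175, Σxy = 37113
nΣxy − ΣxΣy = 259791 − 260420 = -629
nΣx² − (Σx)² = 341012 − 336400 = 4612; nΣy² − (Σy)² = 204225 − 201601 = 2624
r = -629 / √(4612 × 2624) = -629 / 3478.7768 ≈ -0.1808

-0.1808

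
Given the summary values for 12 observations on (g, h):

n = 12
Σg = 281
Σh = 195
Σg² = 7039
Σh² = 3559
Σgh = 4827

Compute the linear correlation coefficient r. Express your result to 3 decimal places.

r = (nΣgh − ΣgΣh) / √[(nΣg² − (Σg)²)(nΣh² − (Σh)²)]
Numerator: 12×4827 − 281×195 = 3129
Denominator: √[(84468 − 78961)(42708 − 38025)] = √[5507 × 4683] = 5078.3148
r = 3129 / 5078.3148 ≈ 0.616

0.616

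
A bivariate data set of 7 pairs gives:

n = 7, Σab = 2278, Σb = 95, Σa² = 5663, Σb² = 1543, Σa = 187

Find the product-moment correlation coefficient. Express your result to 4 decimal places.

-0.6315

r = (nΣab − ΣaΣb) / √[(nΣa² − (Σa)²)(nΣb² − (Σb)²)]
Numerator: 7×2278 − 187×95 = -1819
Denominator: √[(39641 − 34969)(10801 − 9025)] = √[4672 × 1776] = 2880.5333
r = -1819 / 2880.5333 ≈ -0.6315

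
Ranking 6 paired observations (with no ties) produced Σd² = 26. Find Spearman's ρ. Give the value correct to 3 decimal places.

0.257

ρ = 1 − 6Σd² / [n(n²−1)] = 1 − 6×26 / (6×35)
  = 1 − 156/210 = 1 − 0.7429 ≈ 0.257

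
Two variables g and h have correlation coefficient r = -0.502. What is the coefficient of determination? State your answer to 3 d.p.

0.252

r² = (-0.502)² = 0.252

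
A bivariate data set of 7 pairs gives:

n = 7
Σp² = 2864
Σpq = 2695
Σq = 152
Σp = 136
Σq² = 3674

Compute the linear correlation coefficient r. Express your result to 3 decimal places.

r = (nΣpq − ΣpΣq) / √[(nΣp² − (Σp)²)(nΣq² − (Σq)²)]
Numerator: 7×2695 − 136×152 = -1807
Denominator: √[(20048 − 18496)(25718 − 23104)] = √[1552 × 2614] = 2014.1817
r = -1807 / 2014.1817 ≈ -0.897

-0.897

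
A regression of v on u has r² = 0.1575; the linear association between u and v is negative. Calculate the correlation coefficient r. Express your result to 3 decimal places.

-0.397

|r| = √0.1575 = 0.397
The association is negative, so r = −0.397.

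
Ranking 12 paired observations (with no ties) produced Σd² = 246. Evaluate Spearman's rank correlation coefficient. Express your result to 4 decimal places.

ρ = 1 − 6Σd² / [n(n²−1)] = 1 − 6×246 / (12×143)
  = 1 − 1476/1716 = 1 − 0.86014 ≈ 0.1399

0.1399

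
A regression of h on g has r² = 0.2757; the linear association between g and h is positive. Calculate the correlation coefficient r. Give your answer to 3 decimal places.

0.525

|r| = √0.2757 = 0.525
The association is positive, so r = 0.525.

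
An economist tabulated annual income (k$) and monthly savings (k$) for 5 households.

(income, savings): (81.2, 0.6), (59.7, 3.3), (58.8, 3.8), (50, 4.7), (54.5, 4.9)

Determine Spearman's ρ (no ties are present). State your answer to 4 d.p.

-0.9000

Rank income: 5, 4, 3, 1, 2
Rank savings: 1, 2, 3, 4, 5
d = rank(income) − rank(savings): 4, 2, 0, -3, -3; Σd² = 38
ρ = 1 − 6Σd² / [n(n²−1)] = 1 − 6×38 / (5×24) = 1 − 228/120 ≈ -0.9000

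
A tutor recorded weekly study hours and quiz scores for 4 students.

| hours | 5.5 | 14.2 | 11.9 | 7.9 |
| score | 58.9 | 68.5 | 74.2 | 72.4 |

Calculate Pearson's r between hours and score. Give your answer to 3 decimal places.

n = 4, Σx = 39.5, Σy = 274, Σx² = 435.91, Σy² = 18908.86, Σxy = 2751.59
nΣxy − ΣxΣy = 11006.36 − 10823 = 183.36
nΣx² − (Σx)² = 1743.64 − 1560.25 = 183.39; nΣy² − (Σy)² = 75635.44 − 75076 = 559.44
r = 183.36 / √(183.39 × 559.44) = 183.36 / 320.3056 ≈ 0.572

0.572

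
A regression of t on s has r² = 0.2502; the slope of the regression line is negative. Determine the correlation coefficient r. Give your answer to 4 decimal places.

|r| = √0.2502 = 0.5002
The association is negative, so r = −0.5002.

-0.5002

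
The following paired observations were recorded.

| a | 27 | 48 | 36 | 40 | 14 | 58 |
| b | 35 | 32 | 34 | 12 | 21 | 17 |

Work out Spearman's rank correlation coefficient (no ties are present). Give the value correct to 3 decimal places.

Rank a: 2, 5, 3, 4, 1, 6
Rank b: 6, 4, 5, 1, 3, 2
d = rank(a) − rank(b): -4, 1, -2, 3, -2, 4; Σd² = 50
ρ = 1 − 6Σd² / [n(n²−1)] = 1 − 6×50 / (6×35) = 1 − 300/210 ≈ -0.429

-0.429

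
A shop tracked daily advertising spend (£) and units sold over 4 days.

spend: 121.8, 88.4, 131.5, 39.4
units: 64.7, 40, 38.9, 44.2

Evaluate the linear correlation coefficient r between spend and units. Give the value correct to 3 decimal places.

0.253

n = 4, Σx = 381.1, Σy = 187.8, Σx² = 41494.41, Σy² = 9252.94, Σxy = 18273.29
nΣxy − ΣxΣy = 73093.16 − 71570.58 = 1522.58
nΣx² − (Σx)² = 165977.64 − 145237.21 = 20740.43; nΣy² − (Σy)² = 37011.76 − 35268.84 = 1742.92
r = 1522.58 / √(20740.43 × 1742.92) = 1522.58 / 6012.3964 ≈ 0.253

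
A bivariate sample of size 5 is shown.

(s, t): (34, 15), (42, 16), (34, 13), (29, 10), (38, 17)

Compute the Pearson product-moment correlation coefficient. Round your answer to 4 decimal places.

n = 5, Σs = 177, Σt = 71, Σs² = 6361, Σt² = 1039, Σst = 2560
nΣst − ΣsΣt = 12800 − 12567 = 233
nΣs² − (Σs)² = 31805 − 31329 = 476; nΣt² − (Σt)² = 5195 − 5041 = 154
r = 233 / √(476 × 154) = 233 / 270.7471 ≈ 0.8606

0.8606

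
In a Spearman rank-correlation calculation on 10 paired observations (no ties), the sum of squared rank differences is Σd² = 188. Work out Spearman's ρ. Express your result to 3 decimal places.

ρ = 1 − 6Σd² / [n(n²−1)] = 1 − 6×188 / (10×99)
  = 1 − 1128/990 = 1 − 1.1394 ≈ -0.139

-0.139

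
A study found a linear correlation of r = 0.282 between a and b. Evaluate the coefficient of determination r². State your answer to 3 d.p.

r² = (0.282)² = 0.080

0.080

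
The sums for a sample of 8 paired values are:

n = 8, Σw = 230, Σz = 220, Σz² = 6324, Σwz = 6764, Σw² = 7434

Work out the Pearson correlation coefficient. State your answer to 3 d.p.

r = (nΣwz − ΣwΣz) / √[(nΣw² − (Σw)²)(nΣz² − (Σz)²)]
Numerator: 8×6764 − 230×220 = 3512
Denominator: √[(59472 − 52900)(50592 − 48400)] = √[6572 × 2192] = 3795.5005
r = 3512 / 3795.5005 ≈ 0.925

0.925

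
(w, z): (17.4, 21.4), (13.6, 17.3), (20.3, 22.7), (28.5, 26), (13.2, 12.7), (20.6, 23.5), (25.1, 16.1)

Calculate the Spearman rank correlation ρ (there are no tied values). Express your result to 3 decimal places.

Rank w: 3, 2, 4, 7, 1, 5, 6
Rank z: 4, 3, 5, 7, 1, 6, 2
d = rank(w) − rank(z): -1, -1, -1, 0, 0, -1, 4; Σd² = 20
ρ = 1 − 6Σd² / [n(n²−1)] = 1 − 6×20 / (7×48) = 1 − 120/336 ≈ 0.643

0.643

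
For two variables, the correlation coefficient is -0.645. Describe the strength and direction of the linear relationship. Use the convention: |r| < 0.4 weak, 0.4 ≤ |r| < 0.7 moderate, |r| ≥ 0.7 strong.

r = -0.645 < 0 so the relationship is negative.
|r| = 0.645, which falls in the moderate range.

moderate negative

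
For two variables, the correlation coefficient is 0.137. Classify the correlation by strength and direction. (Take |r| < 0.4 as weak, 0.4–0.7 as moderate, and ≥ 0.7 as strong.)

weak positive

r = 0.137 > 0 so the relationship is positive.
|r| = 0.137, which falls in the weak range.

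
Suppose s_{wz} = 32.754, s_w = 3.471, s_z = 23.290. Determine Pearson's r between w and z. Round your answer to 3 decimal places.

0.405

r = Cov(w,z) / (s_w · s_z) = 32.754 / (3.471 × 23.290)
  = 32.754 / 80.8396 ≈ 0.405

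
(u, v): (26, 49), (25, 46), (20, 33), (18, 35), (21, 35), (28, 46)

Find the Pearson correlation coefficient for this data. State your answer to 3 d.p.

0.908

n = 6, Σu = 138, Σv = 244, Σu² = 3250, Σv² = 10172, Σuv = 5737
nΣuv − ΣuΣv = 34422 − 33672 = 750
nΣu² − (Σu)² = 19500 − 19044 = 456; nΣv² − (Σv)² = 61032 − 59536 = 1496
r = 750 / √(456 × 1496) = 750 / 825.9395 ≈ 0.908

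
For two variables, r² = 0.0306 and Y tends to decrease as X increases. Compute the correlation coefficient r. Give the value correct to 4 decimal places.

-0.1749

|r| = √0.0306 = 0.1749
The association is negative, so r = −0.1749.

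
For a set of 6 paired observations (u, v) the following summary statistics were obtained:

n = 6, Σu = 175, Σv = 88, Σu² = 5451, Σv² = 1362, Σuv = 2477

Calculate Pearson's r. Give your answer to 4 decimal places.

r = (nΣuv − ΣuΣv) / √[(nΣu² − (Σu)²)(nΣv² − (Σv)²)]
Numerator: 6×2477 − 175×88 = -538
Denominator: √[(32706 − 30625)(8172 − 7744)] = √[2081 × 428] = 943.7521
r = -538 / 943.7521 ≈ -0.5701

-0.5701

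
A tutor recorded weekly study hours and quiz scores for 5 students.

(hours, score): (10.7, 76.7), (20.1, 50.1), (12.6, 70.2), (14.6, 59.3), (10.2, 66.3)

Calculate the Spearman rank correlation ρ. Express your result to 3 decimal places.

Rank hours: 2, 5, 3, 4, 1
Rank score: 5, 1, 4, 2, 3
d = rank(hours) − rank(score): -3, 4, -1, 2, -2; Σd² = 34
ρ = 1 − 6Σd² / [n(n²−1)] = 1 − 6×34 / (5×24) = 1 − 204/120 ≈ -0.700

-0.700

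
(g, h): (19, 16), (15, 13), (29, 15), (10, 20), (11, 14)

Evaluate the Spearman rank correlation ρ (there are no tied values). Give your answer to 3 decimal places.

-0.200

Rank g: 4, 3, 5, 1, 2
Rank h: 4, 1, 3, 5, 2
d = rank(g) − rank(h): 0, 2, 2, -4, 0; Σd² = 24
ρ = 1 − 6Σd² / [n(n²−1)] = 1 − 6×24 / (5×24) = 1 − 144/120 ≈ -0.200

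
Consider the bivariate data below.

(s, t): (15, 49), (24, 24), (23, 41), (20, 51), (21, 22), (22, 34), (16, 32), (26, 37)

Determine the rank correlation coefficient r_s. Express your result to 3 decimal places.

-0.262

Rank s: 1, 7, 6, 3, 4, 5, 2, 8
Rank t: 7, 2, 6, 8, 1, 4, 3, 5
d = rank(s) − rank(t): -6, 5, 0, -5, 3, 1, -1, 3; Σd² = 106
ρ = 1 − 6Σd² / [n(n²−1)] = 1 − 6×106 / (8×63) = 1 − 636/504 ≈ -0.262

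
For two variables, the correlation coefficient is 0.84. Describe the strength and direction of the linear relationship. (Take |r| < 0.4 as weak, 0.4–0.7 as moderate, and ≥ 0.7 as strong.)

strong positive

r = 0.84 > 0 so the relationship is positive.
|r| = 0.84, which falls in the strong range.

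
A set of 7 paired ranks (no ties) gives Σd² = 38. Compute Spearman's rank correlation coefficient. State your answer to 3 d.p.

ρ = 1 − 6Σd² / [n(n²−1)] = 1 − 6×38 / (7×48)
  = 1 − 228/336 = 1 − 0.6786 ≈ 0.321

0.321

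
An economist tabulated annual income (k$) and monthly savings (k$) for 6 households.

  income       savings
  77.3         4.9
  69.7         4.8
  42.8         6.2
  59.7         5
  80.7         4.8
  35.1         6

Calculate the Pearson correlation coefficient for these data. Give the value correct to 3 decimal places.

n = 6, Σx = 365.3, Σy = 31.7, Σx² = 23973.81, Σy² = 169.53, Σxy = 1875.15
nΣxy − ΣxΣy = 11250.9 − 11580.01 = -329.11
nΣx² − (Σx)² = 143842.86 − 133444.09 = 10398.77; nΣy² − (Σy)² = 1017.18 − 1004.89 = 12.29
r = -329.11 / √(10398.77 × 12.29) = -329.11 / 357.4925 ≈ -0.921

-0.921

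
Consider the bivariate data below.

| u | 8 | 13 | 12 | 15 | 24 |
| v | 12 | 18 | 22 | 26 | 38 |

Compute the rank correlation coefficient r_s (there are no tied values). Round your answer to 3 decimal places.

0.900

Rank u: 1, 3, 2, 4, 5
Rank v: 1, 2, 3, 4, 5
d = rank(u) − rank(v): 0, 1, -1, 0, 0; Σd² = 2
ρ = 1 − 6Σd² / [n(n²−1)] = 1 − 6×2 / (5×24) = 1 − 12/120 ≈ 0.900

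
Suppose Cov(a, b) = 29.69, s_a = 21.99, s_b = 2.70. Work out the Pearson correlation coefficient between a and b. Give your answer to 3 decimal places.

0.500

r = Cov(a,b) / (s_a · s_b) = 29.69 / (21.99 × 2.70)
  = 29.69 / 59.3730 ≈ 0.500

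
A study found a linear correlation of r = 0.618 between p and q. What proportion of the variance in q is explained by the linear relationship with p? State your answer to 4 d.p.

r² = (0.618)² = 0.3819

0.3819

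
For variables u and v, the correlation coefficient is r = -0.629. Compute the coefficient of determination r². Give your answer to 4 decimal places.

r² = (-0.629)² = 0.3956

0.3956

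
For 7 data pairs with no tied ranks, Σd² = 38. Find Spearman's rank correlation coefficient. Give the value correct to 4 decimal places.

0.3214

ρ = 1 − 6Σd² / [n(n²−1)] = 1 − 6×38 / (7×48)
  = 1 − 228/336 = 1 − 0.67857 ≈ 0.3214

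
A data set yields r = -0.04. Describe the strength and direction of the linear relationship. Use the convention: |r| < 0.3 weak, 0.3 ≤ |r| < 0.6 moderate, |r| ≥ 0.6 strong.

weak negative

r = -0.04 < 0 so the relationship is negative.
|r| = 0.04, which falls in the weak range.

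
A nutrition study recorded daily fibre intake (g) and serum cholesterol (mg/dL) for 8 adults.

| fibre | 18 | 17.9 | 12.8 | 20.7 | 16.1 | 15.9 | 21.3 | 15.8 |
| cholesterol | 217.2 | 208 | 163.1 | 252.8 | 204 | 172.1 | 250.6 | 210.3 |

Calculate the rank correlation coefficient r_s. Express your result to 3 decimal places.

0.833

Rank fibre: 6, 5, 1, 7, 4, 3, 8, 2
Rank cholesterol: 6, 4, 1, 8, 3, 2, 7, 5
d = rank(fibre) − rank(cholesterol): 0, 1, 0, -1, 1, 1, 1, -3; Σd² = 14
ρ = 1 − 6Σd² / [n(n²−1)] = 1 − 6×14 / (8×63) = 1 − 84/504 ≈ 0.833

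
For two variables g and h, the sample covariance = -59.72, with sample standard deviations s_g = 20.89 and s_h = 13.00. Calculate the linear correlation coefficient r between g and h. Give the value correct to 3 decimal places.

-0.220

r = Cov(g,h) / (s_g · s_h) = -59.72 / (20.89 × 13.00)
  = -59.72 / 271.5700 ≈ -0.220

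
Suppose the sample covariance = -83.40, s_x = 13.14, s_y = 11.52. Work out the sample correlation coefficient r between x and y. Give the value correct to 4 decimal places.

-0.5510

r = Cov(x,y) / (s_x · s_y) = -83.40 / (13.14 × 11.52)
  = -83.40 / 151.3728 ≈ -0.5510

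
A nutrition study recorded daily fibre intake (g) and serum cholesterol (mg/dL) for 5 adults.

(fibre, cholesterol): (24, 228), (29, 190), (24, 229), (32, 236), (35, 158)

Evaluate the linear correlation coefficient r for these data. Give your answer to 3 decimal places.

-0.648

n = 5, Σx = 144, Σy = 1041, Σx² = 4242, Σy² = 221185, Σxy = 29560
nΣxy − ΣxΣy = 147800 − 149904 = -2104
nΣx² − (Σx)² = 21210 − 20736 = 474; nΣy² − (Σy)² = 1105925 − 1083681 = 22244
r = -2104 / √(474 × 22244) = -2104 / 3247.0996 ≈ -0.648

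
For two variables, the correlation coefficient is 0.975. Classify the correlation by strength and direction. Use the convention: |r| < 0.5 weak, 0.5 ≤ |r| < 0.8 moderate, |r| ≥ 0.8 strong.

strong positive

r = 0.975 > 0 so the relationship is positive.
|r| = 0.975, which falls in the strong range.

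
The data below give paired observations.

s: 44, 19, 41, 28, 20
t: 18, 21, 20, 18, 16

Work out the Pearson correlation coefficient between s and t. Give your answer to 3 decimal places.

0.086

n = 5, Σs = 152, Σt = 93, Σs² = 5162, Σt² = 1745, Σst = 2835
nΣst − ΣsΣt = 14175 − 14136 = 39
nΣs² − (Σs)² = 25810 − 23104 = 2706; nΣt² − (Σt)² = 8725 − 8649 = 76
r = 39 / √(2706 × 76) = 39 / 453.4931 ≈ 0.086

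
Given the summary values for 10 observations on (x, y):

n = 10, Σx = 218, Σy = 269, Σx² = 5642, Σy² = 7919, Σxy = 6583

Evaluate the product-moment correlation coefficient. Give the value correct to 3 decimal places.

r = (nΣxy − ΣxΣy) / √[(nΣx² − (Σx)²)(nΣy² − (Σy)²)]
Numerator: 10×6583 − 218×269 = 7188
Denominator: √[(56420 − 47524)(79190 − 72361)] = √[8896 × 6829] = 7794.2789
r = 7188 / 7794.2789 ≈ 0.922

0.922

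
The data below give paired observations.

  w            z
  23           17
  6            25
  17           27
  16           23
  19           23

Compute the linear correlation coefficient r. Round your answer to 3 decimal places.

-0.615

n = 5, Σw = 81, Σz = 115, Σw² = 1471, Σz² = 2701, Σwz = 1805
nΣwz − ΣwΣz = 9025 − 9315 = -290
nΣw² − (Σw)² = 7355 − 6561 = 794; nΣz² − (Σz)² = 13505 − 13225 = 280
r = -290 / √(794 × 280) = -290 / 471.5082 ≈ -0.615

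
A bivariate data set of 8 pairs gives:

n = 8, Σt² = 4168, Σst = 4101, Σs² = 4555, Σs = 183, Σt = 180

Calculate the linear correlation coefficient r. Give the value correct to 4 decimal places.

r = (nΣst − ΣsΣt) / √[(nΣs² − (Σs)²)(nΣt² − (Σt)²)]
Numerator: 8×4101 − 183×180 = -132
Denominator: √[(36440 − 33489)(33344 − 32400)] = √[2951 × 944] = 1669.0548
r = -132 / 1669.0548 ≈ -0.0791

-0.0791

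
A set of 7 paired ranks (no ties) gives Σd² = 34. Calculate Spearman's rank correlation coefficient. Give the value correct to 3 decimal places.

ρ = 1 − 6Σd² / [n(n²−1)] = 1 − 6×34 / (7×48)
  = 1 − 204/336 = 1 − 0.6071 ≈ 0.393

0.393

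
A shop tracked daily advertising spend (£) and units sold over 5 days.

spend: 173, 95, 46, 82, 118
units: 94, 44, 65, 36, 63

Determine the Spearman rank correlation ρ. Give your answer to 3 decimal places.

Rank spend: 5, 3, 1, 2, 4
Rank units: 5, 2, 4, 1, 3
d = rank(spend) − rank(units): 0, 1, -3, 1, 1; Σd² = 12
ρ = 1 − 6Σd² / [n(n²−1)] = 1 − 6×12 / (5×24) = 1 − 72/120 ≈ 0.400

0.400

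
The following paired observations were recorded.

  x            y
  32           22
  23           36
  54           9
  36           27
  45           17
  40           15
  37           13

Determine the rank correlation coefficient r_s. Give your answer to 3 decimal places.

Rank x: 2, 1, 7, 3, 6, 5, 4
Rank y: 5, 7, 1, 6, 4, 3, 2
d = rank(x) − rank(y): -3, -6, 6, -3, 2, 2, 2; Σd² = 102
ρ = 1 − 6Σd² / [n(n²−1)] = 1 − 6×102 / (7×48) = 1 − 612/336 ≈ -0.821

-0.821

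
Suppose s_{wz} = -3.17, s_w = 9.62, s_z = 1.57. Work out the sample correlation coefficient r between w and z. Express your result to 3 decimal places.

-0.210

r = Cov(w,z) / (s_w · s_z) = -3.17 / (9.62 × 1.57)
  = -3.17 / 15.1034 ≈ -0.210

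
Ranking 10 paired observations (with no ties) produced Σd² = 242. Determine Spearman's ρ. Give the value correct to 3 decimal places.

ρ = 1 − 6Σd² / [n(n²−1)] = 1 − 6×242 / (10×99)
  = 1 − 1452/990 = 1 − 1.4667 ≈ -0.467

-0.467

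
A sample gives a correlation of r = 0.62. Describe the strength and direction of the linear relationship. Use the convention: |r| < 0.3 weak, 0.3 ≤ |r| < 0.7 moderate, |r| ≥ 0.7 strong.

r = 0.62 > 0 so the relationship is positive.
|r| = 0.62, which falls in the moderate range.

moderate positive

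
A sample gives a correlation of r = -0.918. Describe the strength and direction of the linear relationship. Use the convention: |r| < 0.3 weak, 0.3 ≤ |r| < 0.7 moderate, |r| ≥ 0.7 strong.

strong negative

r = -0.918 < 0 so the relationship is negative.
|r| = 0.918, which falls in the strong range.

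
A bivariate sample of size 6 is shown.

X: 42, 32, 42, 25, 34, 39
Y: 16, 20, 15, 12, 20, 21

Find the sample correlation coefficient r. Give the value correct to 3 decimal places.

n = 6, ΣX = 214, ΣY = 104, ΣX² = 7854, ΣY² = 1866, ΣXY = 3741
nΣXY − ΣXΣY = 22446 − 22256 = 190
nΣX² − (ΣX)² = 47124 − 45796 = 1328; nΣY² − (ΣY)² = 11196 − 10816 = 380
r = 190 / √(1328 × 380) = 190 / 710.3802 ≈ 0.267

0.267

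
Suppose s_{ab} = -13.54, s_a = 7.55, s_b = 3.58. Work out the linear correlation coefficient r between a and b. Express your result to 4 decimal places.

r = Cov(a,b) / (s_a · s_b) = -13.54 / (7.55 × 3.58)
  = -13.54 / 27.0290 ≈ -0.5009

-0.5009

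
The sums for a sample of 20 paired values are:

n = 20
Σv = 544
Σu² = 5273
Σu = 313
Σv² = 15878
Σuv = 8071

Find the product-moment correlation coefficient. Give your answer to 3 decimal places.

-0.696

r = (nΣuv − ΣuΣv) / √[(nΣu² − (Σu)²)(nΣv² − (Σv)²)]
Numerator: 20×8071 − 313×544 = -8852
Denominator: √[(105460 − 97969)(317560 − 295936)] = √[7491 × 21624] = 12727.3479
r = -8852 / 12727.3479 ≈ -0.696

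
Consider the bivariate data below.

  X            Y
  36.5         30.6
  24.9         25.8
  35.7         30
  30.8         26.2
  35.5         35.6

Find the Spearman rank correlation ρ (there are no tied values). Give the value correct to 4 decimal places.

Rank X: 5, 1, 4, 2, 3
Rank Y: 4, 1, 3, 2, 5
d = rank(X) − rank(Y): 1, 0, 1, 0, -2; Σd² = 6
ρ = 1 − 6Σd² / [n(n²−1)] = 1 − 6×6 / (5×24) = 1 − 36/120 ≈ 0.7000

0.7000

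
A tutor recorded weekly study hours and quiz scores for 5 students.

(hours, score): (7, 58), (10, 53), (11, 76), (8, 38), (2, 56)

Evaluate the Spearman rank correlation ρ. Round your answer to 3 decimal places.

Rank hours: 2, 4, 5, 3, 1
Rank score: 4, 2, 5, 1, 3
d = rank(hours) − rank(score): -2, 2, 0, 2, -2; Σd² = 16
ρ = 1 − 6Σd² / [n(n²−1)] = 1 − 6×16 / (5×24) = 1 − 96/120 ≈ 0.200

0.200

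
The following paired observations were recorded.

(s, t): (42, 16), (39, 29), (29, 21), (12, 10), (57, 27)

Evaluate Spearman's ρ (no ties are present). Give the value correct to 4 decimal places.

Rank s: 4, 3, 2, 1, 5
Rank t: 2, 5, 3, 1, 4
d = rank(s) − rank(t): 2, -2, -1, 0, 1; Σd² = 10
ρ = 1 − 6Σd² / [n(n²−1)] = 1 − 6×10 / (5×24) = 1 − 60/120 ≈ 0.5000

0.5000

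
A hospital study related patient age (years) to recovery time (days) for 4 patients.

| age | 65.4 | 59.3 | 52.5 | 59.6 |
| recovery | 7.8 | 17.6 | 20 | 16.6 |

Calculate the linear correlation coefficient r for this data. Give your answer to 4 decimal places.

-0.9160

n = 4, Σx = 236.8, Σy = 62, Σx² = 14102.06, Σy² = 1046.16, Σxy = 3593.16
nΣxy − ΣxΣy = 14372.64 − 14681.6 = -308.96
nΣx² − (Σx)² = 56408.24 − 56074.24 = 334; nΣy² − (Σy)² = 4184.64 − 3844 = 340.64
r = -308.96 / √(334 × 340.64) = -308.96 / 337.3037 ≈ -0.9160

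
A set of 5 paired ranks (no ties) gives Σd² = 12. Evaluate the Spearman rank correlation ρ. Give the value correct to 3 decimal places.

0.400

ρ = 1 − 6Σd² / [n(n²−1)] = 1 − 6×12 / (5×24)
  = 1 − 72/120 = 1 − 0.6000 ≈ 0.400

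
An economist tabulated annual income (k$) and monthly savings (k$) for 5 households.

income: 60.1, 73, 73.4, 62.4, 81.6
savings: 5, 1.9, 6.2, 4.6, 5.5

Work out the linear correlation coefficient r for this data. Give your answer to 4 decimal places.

n = 5, Σx = 350.5, Σy = 23.2, Σx² = 24880.89, Σy² = 118.46, Σxy = 1630.12
nΣxy − ΣxΣy = 8150.6 − 8131.6 = 19
nΣx² − (Σx)² = 124404.45 − 122850.25 = 1554.2; nΣy² − (Σy)² = 592.3 − 538.24 = 54.06
r = 19 / √(1554.2 × 54.06) = 19 / 289.8621 ≈ 0.0655

0.0655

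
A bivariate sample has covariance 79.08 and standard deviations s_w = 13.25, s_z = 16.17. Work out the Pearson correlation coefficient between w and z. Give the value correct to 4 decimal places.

0.3691

r = Cov(w,z) / (s_w · s_z) = 79.08 / (13.25 × 16.17)
  = 79.08 / 214.2525 ≈ 0.3691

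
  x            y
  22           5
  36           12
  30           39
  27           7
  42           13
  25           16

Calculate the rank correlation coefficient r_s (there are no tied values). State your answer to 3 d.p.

Rank x: 1, 5, 4, 3, 6, 2
Rank y: 1, 3, 6, 2, 4, 5
d = rank(x) − rank(y): 0, 2, -2, 1, 2, -3; Σd² = 22
ρ = 1 − 6Σd² / [n(n²−1)] = 1 − 6×22 / (6×35) = 1 − 132/210 ≈ 0.371

0.371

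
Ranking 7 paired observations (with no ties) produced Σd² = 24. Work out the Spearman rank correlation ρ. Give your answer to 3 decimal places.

0.571

ρ = 1 − 6Σd² / [n(n²−1)] = 1 − 6×24 / (7×48)
  = 1 − 144/336 = 1 − 0.4286 ≈ 0.571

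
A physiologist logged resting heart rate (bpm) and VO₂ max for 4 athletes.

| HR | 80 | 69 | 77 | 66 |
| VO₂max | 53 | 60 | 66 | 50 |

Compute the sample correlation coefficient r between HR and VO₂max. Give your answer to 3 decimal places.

n = 4, Σx = 292, Σy = 229, Σx² = 21446, Σy² = 13265, Σxy = 16762
nΣxy − ΣxΣy = 67048 − 66868 = 180
nΣx² − (Σx)² = 85784 − 85264 = 520; nΣy² − (Σy)² = 53060 − 52441 = 619
r = 180 / √(520 × 619) = 180 / 567.3447 ≈ 0.317

0.317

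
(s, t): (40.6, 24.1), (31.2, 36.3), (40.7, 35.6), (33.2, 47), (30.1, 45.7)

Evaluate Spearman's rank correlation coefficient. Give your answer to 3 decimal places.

Rank s: 4, 2, 5, 3, 1
Rank t: 1, 3, 2, 5, 4
d = rank(s) − rank(t): 3, -1, 3, -2, -3; Σd² = 32
ρ = 1 − 6Σd² / [n(n²−1)] = 1 − 6×32 / (5×24) = 1 − 192/120 ≈ -0.600

-0.600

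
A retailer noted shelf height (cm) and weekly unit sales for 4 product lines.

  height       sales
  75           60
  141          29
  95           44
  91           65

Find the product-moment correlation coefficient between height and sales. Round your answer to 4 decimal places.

n = 4, Σx = 402, Σy = 198, Σx² = 42812, Σy² = 10602, Σxy = 18684
nΣxy − ΣxΣy = 74736 − 79596 = -4860
nΣx² − (Σx)² = 171248 − 161604 = 9644; nΣy² − (Σy)² = 42408 − 39204 = 3204
r = -4860 / √(9644 × 3204) = -4860 / 5558.7207 ≈ -0.8743

-0.8743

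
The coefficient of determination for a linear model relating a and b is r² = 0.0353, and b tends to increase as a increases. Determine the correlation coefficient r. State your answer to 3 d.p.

0.188

|r| = √0.0353 = 0.188
The association is positive, so r = 0.188.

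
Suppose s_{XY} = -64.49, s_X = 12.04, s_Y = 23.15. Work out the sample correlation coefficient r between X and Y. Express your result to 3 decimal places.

r = Cov(X,Y) / (s_X · s_Y) = -64.49 / (12.04 × 23.15)
  = -64.49 / 278.7260 ≈ -0.231

-0.231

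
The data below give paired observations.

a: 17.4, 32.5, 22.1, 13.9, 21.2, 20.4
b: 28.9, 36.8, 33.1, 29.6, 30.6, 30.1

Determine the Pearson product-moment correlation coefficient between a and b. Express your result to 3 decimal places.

0.928

n = 6, Σa = 127.5, Σb = 189.1, Σa² = 2906.23, Σb² = 6003.59, Σab = 4104.57
nΣab − ΣaΣb = 24627.42 − 24110.25 = 517.17
nΣa² − (Σa)² = 17437.38 − 16256.25 = 1181.13; nΣb² − (Σb)² = 36021.54 − 35758.81 = 262.73
r = 517.17 / √(1181.13 × 262.73) = 517.17 / 557.0622 ≈ 0.928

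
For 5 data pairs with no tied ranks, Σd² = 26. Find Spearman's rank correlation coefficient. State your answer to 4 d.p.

-0.3000

ρ = 1 − 6Σd² / [n(n²−1)] = 1 − 6×26 / (5×24)
  = 1 − 156/120 = 1 − 1.30000 ≈ -0.3000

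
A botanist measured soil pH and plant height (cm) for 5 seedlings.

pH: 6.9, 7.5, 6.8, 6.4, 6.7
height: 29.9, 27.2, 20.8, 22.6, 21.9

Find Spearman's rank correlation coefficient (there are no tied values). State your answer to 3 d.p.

Rank pH: 4, 5, 3, 1, 2
Rank height: 5, 4, 1, 3, 2
d = rank(pH) − rank(height): -1, 1, 2, -2, 0; Σd² = 10
ρ = 1 − 6Σd² / [n(n²−1)] = 1 − 6×10 / (5×24) = 1 − 60/120 ≈ 0.500

0.500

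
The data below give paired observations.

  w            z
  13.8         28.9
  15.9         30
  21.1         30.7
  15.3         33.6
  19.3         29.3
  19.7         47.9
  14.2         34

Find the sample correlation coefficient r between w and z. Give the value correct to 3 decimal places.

0.296

n = 7, Σw = 119.3, Σz = 234.4, Σw² = 2084.77, Σz² = 8115.56, Σwz = 4029.59
nΣwz − ΣwΣz = 28207.13 − 27963.92 = 243.21
nΣw² − (Σw)² = 14593.39 − 14232.49 = 360.9; nΣz² − (Σz)² = 56808.92 − 54943.36 = 1865.56
r = 243.21 / √(360.9 × 1865.56) = 243.21 / 820.5368 ≈ 0.296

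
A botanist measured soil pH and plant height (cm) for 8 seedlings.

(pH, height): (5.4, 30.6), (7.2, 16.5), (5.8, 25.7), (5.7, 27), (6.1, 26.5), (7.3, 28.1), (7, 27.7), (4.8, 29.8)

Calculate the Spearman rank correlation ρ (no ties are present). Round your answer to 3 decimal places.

-0.452

Rank pH: 2, 7, 4, 3, 5, 8, 6, 1
Rank height: 8, 1, 2, 4, 3, 6, 5, 7
d = rank(pH) − rank(height): -6, 6, 2, -1, 2, 2, 1, -6; Σd² = 122
ρ = 1 − 6Σd² / [n(n²−1)] = 1 − 6×122 / (8×63) = 1 − 732/504 ≈ -0.452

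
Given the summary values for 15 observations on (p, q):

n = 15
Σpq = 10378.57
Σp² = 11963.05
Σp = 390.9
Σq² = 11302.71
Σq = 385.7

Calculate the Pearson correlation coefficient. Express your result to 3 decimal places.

r = (nΣpq − ΣpΣq) / √[(nΣp² − (Σp)²)(nΣq² − (Σq)²)]
Numerator: 15×10378.57 − 390.9×385.7 = 4908.42
Denominator: √[(179445.75 − 152802.81)(169540.65 − 148764.49)] = √[26642.94 × 20776.16] = 23527.3880
r = 4908.42 / 23527.3880 ≈ 0.209

0.209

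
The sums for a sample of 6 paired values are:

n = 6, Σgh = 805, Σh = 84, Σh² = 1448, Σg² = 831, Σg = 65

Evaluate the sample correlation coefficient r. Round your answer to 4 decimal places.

-0.5653

r = (nΣgh − ΣgΣh) / √[(nΣg² − (Σg)²)(nΣh² − (Σh)²)]
Numerator: 6×805 − 65×84 = -630
Denominator: √[(4986 − 4225)(8688 − 7056)] = √[761 × 1632] = 1114.4290
r = -630 / 1114.4290 ≈ -0.5653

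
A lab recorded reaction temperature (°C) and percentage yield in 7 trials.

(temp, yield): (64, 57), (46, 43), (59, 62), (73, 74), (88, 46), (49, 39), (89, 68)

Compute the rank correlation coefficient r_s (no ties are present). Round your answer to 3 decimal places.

Rank temp: 4, 1, 3, 5, 6, 2, 7
Rank yield: 4, 2, 5, 7, 3, 1, 6
d = rank(temp) − rank(yield): 0, -1, -2, -2, 3, 1, 1; Σd² = 20
ρ = 1 − 6Σd² / [n(n²−1)] = 1 − 6×20 / (7×48) = 1 − 120/336 ≈ 0.643

0.643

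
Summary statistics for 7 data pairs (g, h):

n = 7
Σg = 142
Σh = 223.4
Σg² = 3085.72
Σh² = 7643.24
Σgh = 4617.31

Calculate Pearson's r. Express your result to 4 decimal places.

r = (nΣgh − ΣgΣh) / √[(nΣg² − (Σg)²)(nΣh² − (Σh)²)]
Numerator: 7×4617.31 − 142×223.4 = 598.37
Denominator: √[(21600.04 − 20164)(53502.68 − 49907.56)] = √[1436.04 × 3595.12] = 2272.1655
r = 598.37 / 2272.1655 ≈ 0.2633

0.2633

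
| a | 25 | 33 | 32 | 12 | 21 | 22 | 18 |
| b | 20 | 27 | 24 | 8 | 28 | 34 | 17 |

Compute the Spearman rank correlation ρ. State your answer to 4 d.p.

Rank a: 5, 7, 6, 1, 3, 4, 2
Rank b: 3, 5, 4, 1, 6, 7, 2
d = rank(a) − rank(b): 2, 2, 2, 0, -3, -3, 0; Σd² = 30
ρ = 1 − 6Σd² / [n(n²−1)] = 1 − 6×30 / (7×48) = 1 − 180/336 ≈ 0.4643

0.4643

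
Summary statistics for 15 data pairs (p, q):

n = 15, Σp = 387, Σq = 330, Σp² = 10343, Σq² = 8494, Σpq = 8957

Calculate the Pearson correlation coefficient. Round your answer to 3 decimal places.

0.666

r = (nΣpq − ΣpΣq) / √[(nΣp² − (Σp)²)(nΣq² − (Σq)²)]
Numerator: 15×8957 − 387×330 = 6645
Denominator: √[(155145 − 149769)(127410 − 108900)] = √[5376 × 18510] = 9975.4579
r = 6645 / 9975.4579 ≈ 0.666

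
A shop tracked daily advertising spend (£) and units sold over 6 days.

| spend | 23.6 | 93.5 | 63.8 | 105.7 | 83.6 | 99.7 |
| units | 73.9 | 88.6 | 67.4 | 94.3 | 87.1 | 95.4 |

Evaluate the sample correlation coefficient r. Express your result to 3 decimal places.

0.811

n = 6, Σx = 469.9, Σy = 506.7, Σx² = 41471.19, Σy² = 43433.99, Σxy = 41088.71
nΣxy − ΣxΣy = 246532.26 − 238098.33 = 8433.93
nΣx² − (Σx)² = 248827.14 − 220806.01 = 28021.13; nΣy² − (Σy)² = 260603.94 − 256744.89 = 3859.05
r = 8433.93 / √(28021.13 × 3859.05) = 8433.93 / 10398.7952 ≈ 0.811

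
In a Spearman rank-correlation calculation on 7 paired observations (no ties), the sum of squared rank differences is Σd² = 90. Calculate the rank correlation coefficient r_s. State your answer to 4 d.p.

ρ = 1 − 6Σd² / [n(n²−1)] = 1 − 6×90 / (7×48)
  = 1 − 540/336 = 1 − 1.60714 ≈ -0.6071

-0.6071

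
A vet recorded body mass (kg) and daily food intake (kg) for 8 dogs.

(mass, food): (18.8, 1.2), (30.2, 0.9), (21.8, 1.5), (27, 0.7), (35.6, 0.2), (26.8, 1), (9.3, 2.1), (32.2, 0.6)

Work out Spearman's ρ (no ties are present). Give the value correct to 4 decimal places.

-0.9524

Rank mass: 2, 6, 3, 5, 8, 4, 1, 7
Rank food: 6, 4, 7, 3, 1, 5, 8, 2
d = rank(mass) − rank(food): -4, 2, -4, 2, 7, -1, -7, 5; Σd² = 164
ρ = 1 − 6Σd² / [n(n²−1)] = 1 − 6×164 / (8×63) = 1 − 984/504 ≈ -0.9524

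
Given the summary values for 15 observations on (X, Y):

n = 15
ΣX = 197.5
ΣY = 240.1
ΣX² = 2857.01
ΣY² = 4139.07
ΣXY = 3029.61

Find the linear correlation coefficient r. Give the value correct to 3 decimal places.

-0.478

r = (nΣXY − ΣXΣY) / √[(nΣX² − (ΣX)²)(nΣY² − (ΣY)²)]
Numerator: 15×3029.61 − 197.5×240.1 = -1975.6
Denominator: √[(42855.15 − 39006.25)(62086.05 − 57648.01)] = √[3848.9 × 4438.04] = 4132.9859
r = -1975.6 / 4132.9859 ≈ -0.478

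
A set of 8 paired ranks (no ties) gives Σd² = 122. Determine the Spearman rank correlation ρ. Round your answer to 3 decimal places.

ρ = 1 − 6Σd² / [n(n²−1)] = 1 − 6×122 / (8×63)
  = 1 − 732/504 = 1 − 1.4524 ≈ -0.452

-0.452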